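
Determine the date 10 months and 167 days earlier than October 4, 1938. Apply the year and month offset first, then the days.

Going back 10 months and 167 days from October 4, 1938: first the month/year part, then the days.
month 10 − 10 = 0, which is month 12 of year 1937 → December 1937.
Day 4 is valid in December, giving December 4, 1937.
Now subtract 167 days from December 4, 1937.
Going back 4 days from December 4, 1937 reaches the end of the previous month; 167 − 4 = 163 left.
November 1937 has 30 days: 163 − 30 = 133 left.
October 1937 has 31 days: 133 − 31 = 102 left.
September 1937 has 30 days: 102 − 30 = 72 left.
August 1937 has 31 days: 72 − 31 = 41 left.
July 1937 has 31 days: 41 − 31 = 10 left.
June 1937 has 30 days; 30 − 10 = 20 → June 20, 1937.

June 20, 1937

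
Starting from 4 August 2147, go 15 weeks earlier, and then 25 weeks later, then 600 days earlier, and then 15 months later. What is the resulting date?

Going back 15 weeks (= 105 days) from August 4, 2147:
Going back 4 days from August 4, 2147 reaches the end of the previous month; 105 − 4 = 101 left.
July 2147 has 31 days: 101 − 31 = 70 left.
June 2147 has 30 days: 70 − 30 = 40 left.
May 2147 has 31 days: 40 − 31 = 9 left.
April 2147 has 30 days; 30 − 9 = 21 → April 21, 2147.
Counting forward 25 weeks (= 175 days) from April 21, 2147:
April has 30 days, so 30 − 21 = 9 days remain after April 21, 2147; 175 − 9 = 166 left.
May 2147 has 31 days: 166 − 31 = 135 left.
June 2147 has 30 days: 135 − 30 = 105 left.
July 2147 has 31 days: 105 − 31 = 74 left.
August 2147 has 31 days: 74 − 31 = 43 left.
September 2147 has 30 days: 43 − 30 = 13 left.
13 days into October 2147 → October 13, 2147.
Going back 600 days from October 13, 2147:
Going back 13 days from October 13, 2147 reaches the end of the previous month; 600 − 13 = 587 left.
September 2147 has 30 days: 587 − 30 = 557 left.
August 2147 has 31 days: 557 − 31 = 526 left.
July 2147 has 31 days: 526 − 31 = 495 left.
June 2147 has 30 days: 495 − 30 = 465 left.
May 2147 has 31 days: 465 − 31 = 434 left.
April 2147 has 30 days: 434 − 30 = 404 left.
March 2147 has 31 days: 404 − 31 = 373 left.
February 2147 has 28 days (2147 is not a leap year): 373 − 28 = 345 left.
January 2147 has 31 days: 345 − 31 = 314 left.
December 2146 has 31 days: 314 − 31 = 283 left.
November 2146 has 30 days: 283 − 30 = 253 left.
October 2146 has 31 days: 253 − 31 = 222 left.
September 2146 has 30 days: 222 − 30 = 192 left.
August 2146 has 31 days: 192 − 31 = 161 left.
July 2146 has 31 days: 161 − 31 = 130 left.
June 2146 has 30 days: 130 − 30 = 100 left.
May 2146 has 31 days: 100 − 31 = 69 left.
April 2146 has 30 days: 69 − 30 = 39 left.
March 2146 has 31 days: 39 − 31 = 8 left.
February 2146 has 28 days; 28 − 8 = 20 → February 20, 2146.
Counting forward 15 months from February 20, 2146:
month 2 + 15 = 17, which is month 5 of year 2147 → May 2147.
Day 20 is valid in May, giving May 20, 2147.

May 20, 2147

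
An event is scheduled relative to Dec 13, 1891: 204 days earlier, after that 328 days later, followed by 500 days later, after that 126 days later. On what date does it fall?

Subtracting 204 days from December 13, 1891:
Going back 13 days from December 13, 1891 reaches the end of the previous month; 204 − 13 = 191 left.
November 1891 has 30 days: 191 − 30 = 161 left.
October 1891 has 31 days: 161 − 31 = 130 left.
September 1891 has 30 days: 130 − 30 = 100 left.
August 1891 has 31 days: 100 − 31 = 69 left.
July 1891 has 31 days: 69 − 31 = 38 left.
June 1891 has 30 days: 38 − 30 = 8 left.
May 1891 has 31 days; 31 − 8 = 23 → May 23, 1891.
Advancing 328 days from May 23, 1891:
May has 31 days, so 31 − 23 = 8 days remain after May 23, 1891; 328 − 8 = 320 left.
June 1891 has 30 days: 320 − 30 = 290 left.
July 1891 has 31 days: 290 − 31 = 259 left.
August 1891 has 31 days: 259 − 31 = 228 left.
September 1891 has 30 days: 228 − 30 = 198 left.
October 1891 has 31 days: 198 − 31 = 167 left.
November 1891 has 30 days: 167 − 30 = 137 left.
December 1891 has 31 days: 137 − 31 = 106 left.
January 1892 has 31 days: 106 − 31 = 75 left.
February 1892 has 29 days (1892 is a leap year): 75 − 29 = 46 left.
March 1892 has 31 days: 46 − 31 = 15 left.
15 days into April 1892 → April 15, 1892.
Counting forward 500 days from April 15, 1892:
April has 30 days, so 30 − 15 = 15 days remain after April 15, 1892; 500 − 15 = 485 left.
May 1892 has 31 days: 485 − 31 = 454 left.
June 1892 has 30 days: 454 − 30 = 424 left.
July 1892 has 31 days: 424 − 31 = 393 left.
August 1892 has 31 days: 393 − 31 = 362 left.
September 1892 has 30 days: 362 − 30 = 332 left.
October 1892 has 31 days: 332 − 31 = 301 left.
November 1892 has 30 days: 301 − 30 = 271 left.
December 1892 has 31 days: 271 − 31 = 240 left.
January 1893 has 31 days: 240 − 31 = 209 left.
February 1893 has 28 days (1893 is not a leap year): 209 − 28 = 181 left.
March 1893 has 31 days: 181 − 31 = 150 left.
April 1893 has 30 days: 150 − 30 = 120 left.
May 1893 has 31 days: 120 − 31 = 89 left.
June 1893 has 30 days: 89 − 30 = 59 left.
July 1893 has 31 days: 59 − 31 = 28 left.
28 days into August 1893 → August 28, 1893.
Advancing 126 days from August 28, 1893:
August has 31 days, so 31 − 28 = 3 days remain after August 28, 1893; 126 − 3 = 123 left.
September 1893 has 30 days: 123 − 30 = 93 left.
October 1893 has 31 days: 93 − 31 = 62 left.
November 1893 has 30 days: 62 − 30 = 32 left.
December 1893 has 31 days: 32 − 31 = 1 left.
1 day into January 1894 → January 1, 1894.

January 1, 1894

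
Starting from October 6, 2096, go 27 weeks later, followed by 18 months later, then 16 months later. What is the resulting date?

February 13, 2100

Adding 27 weeks (= 189 days) from October 6, 2096:
October has 31 days, so 31 − 6 = 25 days remain after October 6, 2096; 189 − 25 = 164 left.
November 2096 has 30 days: 164 − 30 = 134 left.
December 2096 has 31 days: 134 − 31 = 103 left.
January 2097 has 31 days: 103 − 31 = 72 left.
February 2097 has 28 days (2097 is not a leap year): 72 − 28 = 44 left.
March 2097 has 31 days: 44 − 31 = 13 left.
13 days into April 2097 → April 13, 2097.
Advancing 18 months from April 13, 2097:
month 4 + 18 = 22, which is month 10 of year 2098 → October 2098.
Day 13 is valid in October, giving October 13, 2098.
Advancing 16 months from October 13, 2098:
month 10 + 16 = 26, which is month 2 of year 2100 → February 2100.
Day 13 is valid in February, giving February 13, 2100.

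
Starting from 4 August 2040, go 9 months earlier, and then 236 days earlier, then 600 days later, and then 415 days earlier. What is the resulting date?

September 14, 2039

Counting back 9 months from August 4, 2040:
month 8 − 9 = -1, which is month 11 of year 2039 → November 2039.
Day 4 is valid in November, giving November 4, 2039.
Going back 236 days from November 4, 2039:
Going back 4 days from November 4, 2039 reaches the end of the previous month; 236 − 4 = 232 left.
October 2039 has 31 days: 232 − 31 = 201 left.
September 2039 has 30 days: 201 − 30 = 171 left.
August 2039 has 31 days: 171 − 31 = 140 left.
July 2039 has 31 days: 140 − 31 = 109 left.
June 2039 has 30 days: 109 − 30 = 79 left.
May 2039 has 31 days: 79 − 31 = 48 left.
April 2039 has 30 days: 48 − 30 = 18 left.
March 2039 has 31 days; 31 − 18 = 13 → March 13, 2039.
Adding 600 days from March 13, 2039:
March has 31 days, so 31 − 13 = 18 days remain after March 13, 2039; 600 − 18 = 582 left.
April 2039 has 30 days: 582 − 30 = 552 left.
May 2039 has 31 days: 552 − 31 = 521 left.
June 2039 has 30 days: 521 − 30 = 491 left.
July 2039 has 31 days: 491 − 31 = 460 left.
August 2039 has 31 days: 460 − 31 = 429 left.
September 2039 has 30 days: 429 − 30 = 399 left.
October 2039 has 31 days: 399 − 31 = 368 left.
November 2039 has 30 days: 368 − 30 = 338 left.
December 2039 has 31 days: 338 − 31 = 307 left.
January 2040 has 31 days: 307 − 31 = 276 left.
February 2040 has 29 days (2040 is a leap year): 276 − 29 = 247 left.
March 2040 has 31 days: 247 − 31 = 216 left.
April 2040 has 30 days: 216 − 30 = 186 left.
May 2040 has 31 days: 186 − 31 = 155 left.
June 2040 has 30 days: 155 − 30 = 125 left.
July 2040 has 31 days: 125 − 31 = 94 left.
August 2040 has 31 days: 94 − 31 = 63 left.
September 2040 has 30 days: 63 − 30 = 33 left.
October 2040 has 31 days: 33 − 31 = 2 left.
2 days into November 2040 → November 2, 2040.
Going back 415 days from November 2, 2040:
Going back 2 days from November 2, 2040 reaches the end of the previous month; 415 − 2 = 413 left.
October 2040 has 31 days: 413 − 31 = 382 left.
September 2040 has 30 days: 382 − 30 = 352 left.
August 2040 has 31 days: 352 − 31 = 321 left.
July 2040 has 31 days: 321 − 31 = 290 left.
June 2040 has 30 days: 290 − 30 = 260 left.
May 2040 has 31 days: 260 − 31 = 229 left.
April 2040 has 30 days: 229 − 30 = 199 left.
March 2040 has 31 days: 199 − 31 = 168 left.
February 2040 has 29 days (2040 is a leap year): 168 − 29 = 139 left.
January 2040 has 31 days: 139 − 31 = 108 left.
December 2039 has 31 days: 108 − 31 = 77 left.
November 2039 has 30 days: 77 − 30 = 47 left.
October 2039 has 31 days: 47 − 31 = 16 left.
September 2039 has 30 days; 30 − 16 = 14 → September 14, 2039.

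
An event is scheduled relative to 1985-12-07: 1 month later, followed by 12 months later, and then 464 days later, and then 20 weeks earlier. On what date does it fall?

Advancing 1 month from December 7, 1985:
month 12 + 1 = 13, which is month 1 of year 1986 → January 1986.
Day 7 is valid in January, giving January 7, 1986.
Adding 12 months from January 7, 1986:
month 1 + 12 = 13, which is month 1 of year 1987 → January 1987.
Day 7 is valid in January, giving January 7, 1987.
Counting forward 464 days from January 7, 1987:
January has 31 days, so 31 − 7 = 24 days remain after January 7, 1987; 464 − 24 = 440 left.
February 1987 has 28 days (1987 is not a leap year): 440 − 28 = 412 left.
March 1987 has 31 days: 412 − 31 = 381 left.
April 1987 has 30 days: 381 − 30 = 351 left.
May 1987 has 31 days: 351 − 31 = 320 left.
June 1987 has 30 days: 320 − 30 = 290 left.
July 1987 has 31 days: 290 − 31 = 259 left.
August 1987 has 31 days: 259 − 31 = 228 left.
September 1987 has 30 days: 228 − 30 = 198 left.
October 1987 has 31 days: 198 − 31 = 167 left.
November 1987 has 30 days: 167 − 30 = 137 left.
December 1987 has 31 days: 137 − 31 = 106 left.
January 1988 has 31 days: 106 − 31 = 75 left.
February 1988 has 29 days (1988 is a leap year): 75 − 29 = 46 left.
March 1988 has 31 days: 46 − 31 = 15 left.
15 days into April 1988 → April 15, 1988.
Going back 20 weeks (= 140 days) from April 15, 1988:
Going back 15 days from April 15, 1988 reaches the end of the previous month; 140 − 15 = 125 left.
March 1988 has 31 days: 125 − 31 = 94 left.
February 1988 has 29 days (1988 is a leap year): 94 − 29 = 65 left.
January 1988 has 31 days: 65 − 31 = 34 left.
December 1987 has 31 days: 34 − 31 = 3 left.
November 1987 has 30 days; 30 − 3 = 27 → November 27, 1987.

November 27, 1987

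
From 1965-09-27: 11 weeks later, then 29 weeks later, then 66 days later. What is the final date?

Adding 11 weeks (= 77 days) from September 27, 1965:
September has 30 days, so 30 − 27 = 3 days remain after September 27, 1965; 77 − 3 = 74 left.
October 1965 has 31 days: 74 − 31 = 43 left.
November 1965 has 30 days: 43 − 30 = 13 left.
13 days into December 1965 → December 13, 1965.
Adding 29 weeks (= 203 days) from December 13, 1965:
December has 31 days, so 31 − 13 = 18 days remain after December 13, 1965; 203 − 18 = 185 left.
January 1966 has 31 days: 185 − 31 = 154 left.
February 1966 has 28 days (1966 is not a leap year): 154 − 28 = 126 left.
March 1966 has 31 days: 126 − 31 = 95 left.
April 1966 has 30 days: 95 − 30 = 65 left.
May 1966 has 31 days: 65 − 31 = 34 left.
June 1966 has 30 days: 34 − 30 = 4 left.
4 days into July 1966 → July 4, 1966.
Counting forward 66 days from July 4, 1966:
July has 31 days, so 31 − 4 = 27 days remain after July 4, 1966; 66 − 27 = 39 left.
August 1966 has 31 days: 39 − 31 = 8 left.
8 days into September 1966 → September 8, 1966.

September 8, 1966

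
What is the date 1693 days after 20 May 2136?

Advancing 1693 days from May 20, 2136.
May has 31 days, so 31 − 20 = 11 days remain after May 20, 2136; 1693 − 11 = 1682 left.
June 2136 has 30 days: 1682 − 30 = 1652 left.
July 2136 has 31 days: 1652 − 31 = 1621 left.
August 2136 has 31 days: 1621 − 31 = 1590 left.
September 2136 has 30 days: 1590 − 30 = 1560 left.
October 2136 has 31 days: 1560 − 31 = 1529 left.
November 2136 has 30 days: 1529 − 30 = 1499 left.
December 2136 has 31 days: 1499 − 31 = 1468 left.
January 2137 has 31 days: 1468 − 31 = 1437 left.
February 2137 has 28 days (2137 is not a leap year): 1437 − 28 = 1409 left.
March 2137 has 31 days: 1409 − 31 = 1378 left.
April 2137 has 30 days: 1378 − 30 = 1348 left.
May 2137 has 31 days: 1348 − 31 = 1317 left.
June 2137 has 30 days: 1317 − 30 = 1287 left.
July 2137 has 31 days: 1287 − 31 = 1256 left.
August 2137 has 31 days: 1256 − 31 = 1225 left.
September 2137 has 30 days: 1225 − 30 = 1195 left.
October 2137 has 31 days: 1195 − 31 = 1164 left.
November 2137 has 30 days: 1164 − 30 = 1134 left.
December 2137 has 31 days: 1134 − 31 = 1103 left.
January 2138 has 31 days: 1103 − 31 = 1072 left.
February 2138 has 28 days (2138 is not a leap year): 1072 − 28 = 1044 left.
March 2138 has 31 days: 1044 − 31 = 1013 left.
April 2138 has 30 days: 1013 − 30 = 983 left.
May 2138 has 31 days: 983 − 31 = 952 left.
June 2138 has 30 days: 952 − 30 = 922 left.
July 2138 has 31 days: 922 − 31 = 891 left.
August 2138 has 31 days: 891 − 31 = 860 left.
September 2138 has 30 days: 860 − 30 = 830 left.
October 2138 has 31 days: 830 − 31 = 799 left.
November 2138 has 30 days: 799 − 30 = 769 left.
December 2138 has 31 days: 769 − 31 = 738 left.
January 2139 has 31 days: 738 − 31 = 707 left.
February 2139 has 28 days (2139 is not a leap year): 707 − 28 = 679 left.
March 2139 has 31 days: 679 − 31 = 648 left.
April 2139 has 30 days: 648 − 30 = 618 left.
May 2139 has 31 days: 618 − 31 = 587 left.
June 2139 has 30 days: 587 − 30 = 557 left.
July 2139 has 31 days: 557 − 31 = 526 left.
August 2139 has 31 days: 526 − 31 = 495 left.
September 2139 has 30 days: 495 − 30 = 465 left.
October 2139 has 31 days: 465 − 31 = 434 left.
November 2139 has 30 days: 434 − 30 = 404 left.
December 2139 has 31 days: 404 − 31 = 373 left.
January 2140 has 31 days: 373 − 31 = 342 left.
February 2140 has 29 days (2140 is a leap year): 342 − 29 = 313 left.
March 2140 has 31 days: 313 − 31 = 282 left.
April 2140 has 30 days: 282 − 30 = 252 left.
May 2140 has 31 days: 252 − 31 = 221 left.
June 2140 has 30 days: 221 − 30 = 191 left.
July 2140 has 31 days: 191 − 31 = 160 left.
August 2140 has 31 days: 160 − 31 = 129 left.
September 2140 has 30 days: 129 − 30 = 99 left.
October 2140 has 31 days: 99 − 31 = 68 left.
November 2140 has 30 days: 68 − 30 = 38 left.
December 2140 has 31 days: 38 − 31 = 7 left.
7 days into January 2141 → January 7, 2141.

January 7, 2141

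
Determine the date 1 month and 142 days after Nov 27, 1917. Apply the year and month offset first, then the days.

Advancing 1 month and 142 days from November 27, 1917: first the month/year part, then the days.
month 11 + 1 = 12 → December 1917.
Day 27 is valid in December, giving December 27, 1917.
Now add 142 days from December 27, 1917.
December has 31 days, so 31 − 27 = 4 days remain after December 27, 1917; 142 − 4 = 138 left.
January 1918 has 31 days: 138 − 31 = 107 left.
February 1918 has 28 days (1918 is not a leap year): 107 − 28 = 79 left.
March 1918 has 31 days: 79 − 31 = 48 left.
April 1918 has 30 days: 48 − 30 = 18 left.
18 days into May 1918 → May 18, 1918.

May 18, 1918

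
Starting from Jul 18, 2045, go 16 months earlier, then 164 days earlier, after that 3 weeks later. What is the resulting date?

October 27, 2043

Counting back 16 months from July 18, 2045:
month 7 − 16 = -9, which is month 3 of year 2044 → March 2044.
Day 18 is valid in March, giving March 18, 2044.
Subtracting 164 days from March 18, 2044:
Going back 18 days from March 18, 2044 reaches the end of the previous month; 164 − 18 = 146 left.
February 2044 has 29 days (2044 is a leap year): 146 − 29 = 117 left.
January 2044 has 31 days: 117 − 31 = 86 left.
December 2043 has 31 days: 86 − 31 = 55 left.
November 2043 has 30 days: 55 − 30 = 25 left.
October 2043 has 31 days; 31 − 25 = 6 → October 6, 2043.
Counting forward 3 weeks (= 21 days) from October 6, 2043:
October has 31 days; 6 + 21 = 27, still in October.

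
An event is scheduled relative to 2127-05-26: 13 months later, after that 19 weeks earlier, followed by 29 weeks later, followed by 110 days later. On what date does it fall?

December 23, 2128

Advancing 13 months from May 26, 2127:
month 5 + 13 = 18, which is month 6 of year 2128 → June 2128.
Day 26 is valid in June, giving June 26, 2128.
Going back 19 weeks (= 133 days) from June 26, 2128:
Going back 26 days from June 26, 2128 reaches the end of the previous month; 133 − 26 = 107 left.
May 2128 has 31 days: 107 − 31 = 76 left.
April 2128 has 30 days: 76 − 30 = 46 left.
March 2128 has 31 days: 46 − 31 = 15 left.
February 2128 has 29 days; 29 − 15 = 14 → February 14, 2128.
Advancing 29 weeks (= 203 days) from February 14, 2128:
February has 29 days, so 29 − 14 = 15 days remain after February 14, 2128; 203 − 15 = 188 left.
March 2128 has 31 days: 188 − 31 = 157 left.
April 2128 has 30 days: 157 − 30 = 127 left.
May 2128 has 31 days: 127 − 31 = 96 left.
June 2128 has 30 days: 96 − 30 = 66 left.
July 2128 has 31 days: 66 − 31 = 35 left.
August 2128 has 31 days: 35 − 31 = 4 left.
4 days into September 2128 → September 4, 2128.
Counting forward 110 days from September 4, 2128:
September has 30 days, so 30 − 4 = 26 days remain after September 4, 2128; 110 − 26 = 84 left.
October 2128 has 31 days: 84 − 31 = 53 left.
November 2128 has 30 days: 53 − 30 = 23 left.
23 days into December 2128 → December 23, 2128.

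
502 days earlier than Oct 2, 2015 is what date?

May 18, 2014

Going back 502 days from October 2, 2015.
Going back 2 days from October 2, 2015 reaches the end of the previous month; 502 − 2 = 500 left.
September 2015 has 30 days: 500 − 30 = 470 left.
August 2015 has 31 days: 470 − 31 = 439 left.
July 2015 has 31 days: 439 − 31 = 408 left.
June 2015 has 30 days: 408 − 30 = 378 left.
May 2015 has 31 days: 378 − 31 = 347 left.
April 2015 has 30 days: 347 − 30 = 317 left.
March 2015 has 31 days: 317 − 31 = 286 left.
February 2015 has 28 days (2015 is not a leap year): 286 − 28 = 258 left.
January 2015 has 31 days: 258 − 31 = 227 left.
December 2014 has 31 days: 227 − 31 = 196 left.
November 2014 has 30 days: 196 − 30 = 166 left.
October 2014 has 31 days: 166 − 31 = 135 left.
September 2014 has 30 days: 135 − 30 = 105 left.
August 2014 has 31 days: 105 − 31 = 74 left.
July 2014 has 31 days: 74 − 31 = 43 left.
June 2014 has 30 days: 43 − 30 = 13 left.
May 2014 has 31 days; 31 − 13 = 18 → May 18, 2014.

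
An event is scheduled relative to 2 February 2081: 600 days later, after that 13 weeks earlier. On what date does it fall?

Counting forward 600 days from February 2, 2081:
February has 28 days, so 28 − 2 = 26 days remain after February 2, 2081; 600 − 26 = 574 left.
March 2081 has 31 days: 574 − 31 = 543 left.
April 2081 has 30 days: 543 − 30 = 513 left.
May 2081 has 31 days: 513 − 31 = 482 left.
June 2081 has 30 days: 482 − 30 = 452 left.
July 2081 has 31 days: 452 − 31 = 421 left.
August 2081 has 31 days: 421 − 31 = 390 left.
September 2081 has 30 days: 390 − 30 = 360 left.
October 2081 has 31 days: 360 − 31 = 329 left.
November 2081 has 30 days: 329 − 30 = 299 left.
December 2081 has 31 days: 299 − 31 = 268 left.
January 2082 has 31 days: 268 − 31 = 237 left.
February 2082 has 28 days (2082 is not a leap year): 237 − 28 = 209 left.
March 2082 has 31 days: 209 − 31 = 178 left.
April 2082 has 30 days: 178 − 30 = 148 left.
May 2082 has 31 days: 148 − 31 = 117 left.
June 2082 has 30 days: 117 − 30 = 87 left.
July 2082 has 31 days: 87 − 31 = 56 left.
August 2082 has 31 days: 56 − 31 = 25 left.
25 days into September 2082 → September 25, 2082.
Going back 13 weeks (= 91 days) from September 25, 2082:
Going back 25 days from September 25, 2082 reaches the end of the previous month; 91 − 25 = 66 left.
August 2082 has 31 days: 66 − 31 = 35 left.
July 2082 has 31 days: 35 − 31 = 4 left.
June 2082 has 30 days; 30 − 4 = 26 → June 26, 2082.

June 26, 2082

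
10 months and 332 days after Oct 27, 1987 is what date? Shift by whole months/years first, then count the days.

Advancing 10 months and 332 days from October 27, 1987: first the month/year part, then the days.
month 10 + 10 = 20, which is month 8 of year 1988 → August 1988.
Day 27 is valid in August, giving August 27, 1988.
Now add 332 days from August 27, 1988.
August has 31 days, so 31 − 27 = 4 days remain after August 27, 1988; 332 − 4 = 328 left.
September 1988 has 30 days: 328 − 30 = 298 left.
October 1988 has 31 days: 298 − 31 = 267 left.
November 1988 has 30 days: 267 − 30 = 237 left.
December 1988 has 31 days: 237 − 31 = 206 left.
January 1989 has 31 days: 206 − 31 = 175 left.
February 1989 has 28 days (1989 is not a leap year): 175 − 28 = 147 left.
March 1989 has 31 days: 147 − 31 = 116 left.
April 1989 has 30 days: 116 − 30 = 86 left.
May 1989 has 31 days: 86 − 31 = 55 left.
June 1989 has 30 days: 55 − 30 = 25 left.
25 days into July 1989 → July 25, 1989.

July 25, 1989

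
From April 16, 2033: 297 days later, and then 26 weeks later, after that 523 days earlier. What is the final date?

Counting forward 297 days from April 16, 2033:
April has 30 days, so 30 − 16 = 14 days remain after April 16, 2033; 297 − 14 = 283 left.
May 2033 has 31 days: 283 − 31 = 252 left.
June 2033 has 30 days: 252 − 30 = 222 left.
July 2033 has 31 days: 222 − 31 = 191 left.
August 2033 has 31 days: 191 − 31 = 160 left.
September 2033 has 30 days: 160 − 30 = 130 left.
October 2033 has 31 days: 130 − 31 = 99 left.
November 2033 has 30 days: 99 − 30 = 69 left.
December 2033 has 31 days: 69 − 31 = 38 left.
January 2034 has 31 days: 38 − 31 = 7 left.
7 days into February 2034 → February 7, 2034.
Adding 26 weeks (= 182 days) from February 7, 2034:
February has 28 days, so 28 − 7 = 21 days remain after February 7, 2034; 182 − 21 = 161 left.
March 2034 has 31 days: 161 − 31 = 130 left.
April 2034 has 30 days: 130 − 30 = 100 left.
May 2034 has 31 days: 100 − 31 = 69 left.
June 2034 has 30 days: 69 − 30 = 39 left.
July 2034 has 31 days: 39 − 31 = 8 left.
8 days into August 2034 → August 8, 2034.
Subtracting 523 days from August 8, 2034:
Going back 8 days from August 8, 2034 reaches the end of the previous month; 523 − 8 = 515 left.
July 2034 has 31 days: 515 − 31 = 484 left.
June 2034 has 30 days: 484 − 30 = 454 left.
May 2034 has 31 days: 454 − 31 = 423 left.
April 2034 has 30 days: 423 − 30 = 393 left.
March 2034 has 31 days: 393 − 31 = 362 left.
February 2034 has 28 days (2034 is not a leap year): 362 − 28 = 334 left.
January 2034 has 31 days: 334 − 31 = 303 left.
December 2033 has 31 days: 303 − 31 = 272 left.
November 2033 has 30 days: 272 − 30 = 242 left.
October 2033 has 31 days: 242 − 31 = 211 left.
September 2033 has 30 days: 211 − 30 = 181 left.
August 2033 has 31 days: 181 − 31 = 150 left.
July 2033 has 31 days: 150 − 31 = 119 left.
June 2033 has 30 days: 119 − 30 = 89 left.
May 2033 has 31 days: 89 − 31 = 58 left.
April 2033 has 30 days: 58 − 30 = 28 left.
March 2033 has 31 days; 31 − 28 = 3 → March 3, 2033.

March 3, 2033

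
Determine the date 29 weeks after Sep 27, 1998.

Advancing 29 weeks = 203 days from September 27, 1998.
September has 30 days, so 30 − 27 = 3 days remain after September 27, 1998; 203 − 3 = 200 left.
October 1998 has 31 days: 200 − 31 = 169 left.
November 1998 has 30 days: 169 − 30 = 139 left.
December 1998 has 31 days: 139 − 31 = 108 left.
January 1999 has 31 days: 108 − 31 = 77 left.
February 1999 has 28 days (1999 is not a leap year): 77 − 28 = 49 left.
March 1999 has 31 days: 49 − 31 = 18 left.
18 days into April 1999 → April 18, 1999.

April 18, 1999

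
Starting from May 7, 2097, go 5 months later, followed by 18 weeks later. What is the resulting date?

Advancing 5 months from May 7, 2097:
month 5 + 5 = 10 → October 2097.
Day 7 is valid in October, giving October 7, 2097.
Counting forward 18 weeks (= 126 days) from October 7, 2097:
October has 31 days, so 31 − 7 = 24 days remain after October 7, 2097; 126 − 24 = 102 left.
November 2097 has 30 days: 102 − 30 = 72 left.
December 2097 has 31 days: 72 − 31 = 41 left.
January 2098 has 31 days: 41 − 31 = 10 left.
10 days into February 2098 → February 10, 2098.

February 10, 2098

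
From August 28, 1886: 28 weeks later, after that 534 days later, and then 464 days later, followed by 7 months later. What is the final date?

Advancing 28 weeks (= 196 days) from August 28, 1886:
August has 31 days, so 31 − 28 = 3 days remain after August 28, 1886; 196 − 3 = 193 left.
September 1886 has 30 days: 193 − 30 = 163 left.
October 1886 has 31 days: 163 − 31 = 132 left.
November 1886 has 30 days: 132 − 30 = 102 left.
December 1886 has 31 days: 102 − 31 = 71 left.
January 1887 has 31 days: 71 − 31 = 40 left.
February 1887 has 28 days (1887 is not a leap year): 40 − 28 = 12 left.
12 days into March 1887 → March 12, 1887.
Advancing 534 days from March 12, 1887:
March has 31 days, so 31 − 12 = 19 days remain after March 12, 1887; 534 − 19 = 515 left.
April 1887 has 30 days: 515 − 30 = 485 left.
May 1887 has 31 days: 485 − 31 = 454 left.
June 1887 has 30 days: 454 − 30 = 424 left.
July 1887 has 31 days: 424 − 31 = 393 left.
August 1887 has 31 days: 393 − 31 = 362 left.
September 1887 has 30 days: 362 − 30 = 332 left.
October 1887 has 31 days: 332 − 31 = 301 left.
November 1887 has 30 days: 301 − 30 = 271 left.
December 1887 has 31 days: 271 − 31 = 240 left.
January 1888 has 31 days: 240 − 31 = 209 left.
February 1888 has 29 days (1888 is a leap year): 209 − 29 = 180 left.
March 1888 has 31 days: 180 − 31 = 149 left.
April 1888 has 30 days: 149 − 30 = 119 left.
May 1888 has 31 days: 119 − 31 = 88 left.
June 1888 has 30 days: 88 − 30 = 58 left.
July 1888 has 31 days: 58 − 31 = 27 left.
27 days into August 1888 → August 27, 1888.
Advancing 464 days from August 27, 1888:
August has 31 days, so 31 − 27 = 4 days remain after August 27, 1888; 464 − 4 = 460 left.
September 1888 has 30 days: 460 − 30 = 430 left.
October 1888 has 31 days: 430 − 31 = 399 left.
November 1888 has 30 days: 399 − 30 = 369 left.
December 1888 has 31 days: 369 − 31 = 338 left.
January 1889 has 31 days: 338 − 31 = 307 left.
February 1889 has 28 days (1889 is not a leap year): 307 − 28 = 279 left.
March 1889 has 31 days: 279 − 31 = 248 left.
April 1889 has 30 days: 248 − 30 = 218 left.
May 1889 has 31 days: 218 − 31 = 187 left.
June 1889 has 30 days: 187 − 30 = 157 left.
July 1889 has 31 days: 157 − 31 = 126 left.
August 1889 has 31 days: 126 − 31 = 95 left.
September 1889 has 30 days: 95 − 30 = 65 left.
October 1889 has 31 days: 65 − 31 = 34 left.
November 1889 has 30 days: 34 − 30 = 4 left.
4 days into December 1889 → December 4, 1889.
Advancing 7 months from December 4, 1889:
month 12 + 7 = 19, which is month 7 of year 1890 → July 1890.
Day 4 is valid in July, giving July 4, 1890.

July 4, 1890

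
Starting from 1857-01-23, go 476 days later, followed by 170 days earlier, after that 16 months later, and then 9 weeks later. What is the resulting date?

Advancing 476 days from January 23, 1857:
January has 31 days, so 31 − 23 = 8 days remain after January 23, 1857; 476 − 8 = 468 left.
February 1857 has 28 days (1857 is not a leap year): 468 − 28 = 440 left.
March 1857 has 31 days: 440 − 31 = 409 left.
April 1857 has 30 days: 409 − 30 = 379 left.
May 1857 has 31 days: 379 − 31 = 348 left.
June 1857 has 30 days: 348 − 30 = 318 left.
July 1857 has 31 days: 318 − 31 = 287 left.
August 1857 has 31 days: 287 − 31 = 256 left.
September 1857 has 30 days: 256 − 30 = 226 left.
October 1857 has 31 days: 226 − 31 = 195 left.
November 1857 has 30 days: 195 − 30 = 165 left.
December 1857 has 31 days: 165 − 31 = 134 left.
January 1858 has 31 days: 134 − 31 = 103 left.
February 1858 has 28 days (1858 is not a leap year): 103 − 28 = 75 left.
March 1858 has 31 days: 75 − 31 = 44 left.
April 1858 has 30 days: 44 − 30 = 14 left.
14 days into May 1858 → May 14, 1858.
Going back 170 days from May 14, 1858:
Going back 14 days from May 14, 1858 reaches the end of the previous month; 170 − 14 = 156 left.
April 1858 has 30 days: 156 − 30 = 126 left.
March 1858 has 31 days: 126 − 31 = 95 left.
February 1858 has 28 days (1858 is not a leap year): 95 − 28 = 67 left.
January 1858 has 31 days: 67 − 31 = 36 left.
December 1857 has 31 days: 36 − 31 = 5 left.
November 1857 has 30 days; 30 − 5 = 25 → November 25, 1857.
Advancing 16 months from November 25, 1857:
month 11 + 16 = 27, which is month 3 of year 1859 → March 1859.
Day 25 is valid in March, giving March 25, 1859.
Counting forward 9 weeks (= 63 days) from March 25, 1859:
March has 31 days, so 31 − 25 = 6 days remain after March 25, 1859; 63 − 6 = 57 left.
April 1859 has 30 days: 57 − 30 = 27 left.
27 days into May 1859 → May 27, 1859.

May 27, 1859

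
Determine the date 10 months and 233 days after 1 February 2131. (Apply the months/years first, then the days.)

Adding 10 months and 233 days from February 1, 2131: first the month/year part, then the days.
month 2 + 10 = 12 → December 2131.
Day 1 is valid in December, giving December 1, 2131.
Now add 233 days from December 1, 2131.
December has 31 days, so 31 − 1 = 30 days remain after December 1, 2131; 233 − 30 = 203 left.
January 2132 has 31 days: 203 − 31 = 172 left.
February 2132 has 29 days (2132 is a leap year): 172 − 29 = 143 left.
March 2132 has 31 days: 143 − 31 = 112 left.
April 2132 has 30 days: 112 − 30 = 82 left.
May 2132 has 31 days: 82 − 31 = 51 left.
June 2132 has 30 days: 51 − 30 = 21 left.
21 days into July 2132 → July 21, 2132.

July 21, 2132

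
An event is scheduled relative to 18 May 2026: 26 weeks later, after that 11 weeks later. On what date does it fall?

Counting forward 26 weeks (= 182 days) from May 18, 2026:
May has 31 days, so 31 − 18 = 13 days remain after May 18, 2026; 182 − 13 = 169 left.
June 2026 has 30 days: 169 − 30 = 139 left.
July 2026 has 31 days: 139 − 31 = 108 left.
August 2026 has 31 days: 108 − 31 = 77 left.
September 2026 has 30 days: 77 − 30 = 47 left.
October 2026 has 31 days: 47 − 31 = 16 left.
16 days into November 2026 → November 16, 2026.
Counting forward 11 weeks (= 77 days) from November 16, 2026:
November has 30 days, so 30 − 16 = 14 days remain after November 16, 2026; 77 − 14 = 63 left.
December 2026 has 31 days: 63 − 31 = 32 left.
January 2027 has 31 days: 32 − 31 = 1 left.
1 day into February 2027 → February 1, 2027.

February 1, 2027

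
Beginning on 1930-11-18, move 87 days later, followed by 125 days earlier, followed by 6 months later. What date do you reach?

April 11, 1931

Adding 87 days from November 18, 1930:
November has 30 days, so 30 − 18 = 12 days remain after November 18, 1930; 87 − 12 = 75 left.
December 1930 has 31 days: 75 − 31 = 44 left.
January 1931 has 31 days: 44 − 31 = 13 left.
13 days into February 1931 → February 13, 1931.
Subtracting 125 days from February 13, 1931:
Going back 13 days from February 13, 1931 reaches the end of the previous month; 125 − 13 = 112 left.
January 1931 has 31 days: 112 − 31 = 81 left.
December 1930 has 31 days: 81 − 31 = 50 left.
November 1930 has 30 days: 50 − 30 = 20 left.
October 1930 has 31 days; 31 − 20 = 11 → October 11, 1930.
Adding 6 months from October 11, 1930:
month 10 + 6 = 16, which is month 4 of year 1931 → April 1931.
Day 11 is valid in April, giving April 11, 1931.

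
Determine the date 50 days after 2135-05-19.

Adding 50 days from May 19, 2135.
May has 31 days, so 31 − 19 = 12 days remain after May 19, 2135; 50 − 12 = 38 left.
June 2135 has 30 days: 38 − 30 = 8 left.
8 days into July 2135 → July 8, 2135.

July 8, 2135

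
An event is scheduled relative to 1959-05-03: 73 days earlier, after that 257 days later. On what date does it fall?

Subtracting 73 days from May 3, 1959:
Going back 3 days from May 3, 1959 reaches the end of the previous month; 73 − 3 = 70 left.
April 1959 has 30 days: 70 − 30 = 40 left.
March 1959 has 31 days: 40 − 31 = 9 left.
February 1959 has 28 days; 28 − 9 = 19 → February 19, 1959.
Advancing 257 days from February 19, 1959:
February has 28 days, so 28 − 19 = 9 days remain after February 19, 1959; 257 − 9 = 248 left.
March 1959 has 31 days: 248 − 31 = 217 left.
April 1959 has 30 days: 217 − 30 = 187 left.
May 1959 has 31 days: 187 − 31 = 156 left.
June 1959 has 30 days: 156 − 30 = 126 left.
July 1959 has 31 days: 126 − 31 = 95 left.
August 1959 has 31 days: 95 − 31 = 64 left.
September 1959 has 30 days: 64 − 30 = 34 left.
October 1959 has 31 days: 34 − 31 = 3 left.
3 days into November 1959 → November 3, 1959.

November 3, 1959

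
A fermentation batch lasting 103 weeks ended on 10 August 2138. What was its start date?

Going back 103 weeks = 721 days from August 10, 2138.
Going back 10 days from August 10, 2138 reaches the end of the previous month; 721 − 10 = 711 left.
July 2138 has 31 days: 711 − 31 = 680 left.
June 2138 has 30 days: 680 − 30 = 650 left.
May 2138 has 31 days: 650 − 31 = 619 left.
April 2138 has 30 days: 619 − 30 = 589 left.
March 2138 has 31 days: 589 − 31 = 558 left.
February 2138 has 28 days (2138 is not a leap year): 558 − 28 = 530 left.
January 2138 has 31 days: 530 − 31 = 499 left.
December 2137 has 31 days: 499 − 31 = 468 left.
November 2137 has 30 days: 468 − 30 = 438 left.
October 2137 has 31 days: 438 − 31 = 407 left.
September 2137 has 30 days: 407 − 30 = 377 left.
August 2137 has 31 days: 377 − 31 = 346 left.
July 2137 has 31 days: 346 − 31 = 315 left.
June 2137 has 30 days: 315 − 30 = 285 left.
May 2137 has 31 days: 285 − 31 = 254 left.
April 2137 has 30 days: 254 − 30 = 224 left.
March 2137 has 31 days: 224 − 31 = 193 left.
February 2137 has 28 days (2137 is not a leap year): 193 − 28 = 165 left.
January 2137 has 31 days: 165 − 31 = 134 left.
December 2136 has 31 days: 134 − 31 = 103 left.
November 2136 has 30 days: 103 − 30 = 73 left.
October 2136 has 31 days: 73 − 31 = 42 left.
September 2136 has 30 days: 42 − 30 = 12 left.
August 2136 has 31 days; 31 − 12 = 19 → August 19, 2136.

August 19, 2136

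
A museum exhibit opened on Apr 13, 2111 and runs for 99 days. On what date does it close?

July 21, 2111

Adding 99 days from April 13, 2111.
April has 30 days, so 30 − 13 = 17 days remain after April 13, 2111; 99 − 17 = 82 left.
May 2111 has 31 days: 82 − 31 = 51 left.
June 2111 has 30 days: 51 − 30 = 21 left.
21 days into July 2111 → July 21, 2111.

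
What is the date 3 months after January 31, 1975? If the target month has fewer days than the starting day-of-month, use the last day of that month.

Advancing 3 months from January 31, 1975.
month 1 + 3 = 4 → April 1975.
April 1975 has only 30 days and the start was day 31, so the date clamps to April 30, 1975.

April 30, 1975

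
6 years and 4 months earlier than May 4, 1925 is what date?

Going back 6 years and 4 months from May 4, 1925.
-6 years → 1919; month 5 − 4 = 1 → January 1919.
Day 4 is valid in January, giving January 4, 1919.

January 4, 1919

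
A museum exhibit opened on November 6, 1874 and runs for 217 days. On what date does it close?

Counting forward 217 days from November 6, 1874.
November has 30 days, so 30 − 6 = 24 days remain after November 6, 1874; 217 − 24 = 193 left.
December 1874 has 31 days: 193 − 31 = 162 left.
January 1875 has 31 days: 162 − 31 = 131 left.
February 1875 has 28 days (1875 is not a leap year): 131 − 28 = 103 left.
March 1875 has 31 days: 103 − 31 = 72 left.
April 1875 has 30 days: 72 − 30 = 42 left.
May 1875 has 31 days: 42 − 31 = 11 left.
11 days into June 1875 → June 11, 1875.

June 11, 1875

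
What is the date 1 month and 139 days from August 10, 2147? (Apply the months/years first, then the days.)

Counting forward 1 month and 139 days from August 10, 2147: first the month/year part, then the days.
month 8 + 1 = 9 → September 2147.
Day 10 is valid in September, giving September 10, 2147.
Now add 139 days from September 10, 2147.
September has 30 days, so 30 − 10 = 20 days remain after September 10, 2147; 139 − 20 = 119 left.
October 2147 has 31 days: 119 − 31 = 88 left.
November 2147 has 30 days: 88 − 30 = 58 left.
December 2147 has 31 days: 58 − 31 = 27 left.
27 days into January 2148 → January 27, 2148.

January 27, 2148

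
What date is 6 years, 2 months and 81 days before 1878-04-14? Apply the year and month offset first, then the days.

Counting back 6 years, 2 months and 81 days from April 14, 1878: first the month/year part, then the days.
-6 years → 1872; month 4 − 2 = 2 → February 1872.
Day 14 is valid in February, giving February 14, 1872.
Now subtract 81 days from February 14, 1872.
Going back 14 days from February 14, 1872 reaches the end of the previous month; 81 − 14 = 67 left.
January 1872 has 31 days: 67 − 31 = 36 left.
December 1871 has 31 days: 36 − 31 = 5 left.
November 1871 has 30 days; 30 − 5 = 25 → November 25, 1871.

November 25, 1871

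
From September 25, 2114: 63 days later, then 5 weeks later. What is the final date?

January 1, 2115

Advancing 63 days from September 25, 2114:
September has 30 days, so 30 − 25 = 5 days remain after September 25, 2114; 63 − 5 = 58 left.
October 2114 has 31 days: 58 − 31 = 27 left.
27 days into November 2114 → November 27, 2114.
Counting forward 5 weeks (= 35 days) from November 27, 2114:
November has 30 days, so 30 − 27 = 3 days remain after November 27, 2114; 35 − 3 = 32 left.
December 2114 has 31 days: 32 − 31 = 1 left.
1 day into January 2115 → January 1, 2115.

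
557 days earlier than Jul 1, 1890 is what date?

Going back 557 days from July 1, 1890.
Going back 1 day from July 1, 1890 reaches the end of the previous month; 557 − 1 = 556 left.
June 1890 has 30 days: 556 − 30 = 526 left.
May 1890 has 31 days: 526 − 31 = 495 left.
April 1890 has 30 days: 495 − 30 = 465 left.
March 1890 has 31 days: 465 − 31 = 434 left.
February 1890 has 28 days (1890 is not a leap year): 434 − 28 = 406 left.
January 1890 has 31 days: 406 − 31 = 375 left.
December 1889 has 31 days: 375 − 31 = 344 left.
November 1889 has 30 days: 344 − 30 = 314 left.
October 1889 has 31 days: 314 − 31 = 283 left.
September 1889 has 30 days: 283 − 30 = 253 left.
August 1889 has 31 days: 253 − 31 = 222 left.
July 1889 has 31 days: 222 − 31 = 191 left.
June 1889 has 30 days: 191 − 30 = 161 left.
May 1889 has 31 days: 161 − 31 = 130 left.
April 1889 has 30 days: 130 − 30 = 100 left.
March 1889 has 31 days: 100 − 31 = 69 left.
February 1889 has 28 days (1889 is not a leap year): 69 − 28 = 41 left.
January 1889 has 31 days: 41 − 31 = 10 left.
December 1888 has 31 days; 31 − 10 = 21 → December 21, 1888.

December 21, 1888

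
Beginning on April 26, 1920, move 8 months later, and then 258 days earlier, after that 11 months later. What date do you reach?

Adding 8 months from April 26, 1920:
month 4 + 8 = 12 → December 1920.
Day 26 is valid in December, giving December 26, 1920.
Going back 258 days from December 26, 1920:
Going back 26 days from December 26, 1920 reaches the end of the previous month; 258 − 26 = 232 left.
November 1920 has 30 days: 232 − 30 = 202 left.
October 1920 has 31 days: 202 − 31 = 171 left.
September 1920 has 30 days: 171 − 30 = 141 left.
August 1920 has 31 days: 141 − 31 = 110 left.
July 1920 has 31 days: 110 − 31 = 79 left.
June 1920 has 30 days: 79 − 30 = 49 left.
May 1920 has 31 days: 49 − 31 = 18 left.
April 1920 has 30 days; 30 − 18 = 12 → April 12, 1920.
Adding 11 months from April 12, 1920:
month 4 + 11 = 15, which is month 3 of year 1921 → March 1921.
Day 12 is valid in March, giving March 12, 1921.

March 12, 1921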